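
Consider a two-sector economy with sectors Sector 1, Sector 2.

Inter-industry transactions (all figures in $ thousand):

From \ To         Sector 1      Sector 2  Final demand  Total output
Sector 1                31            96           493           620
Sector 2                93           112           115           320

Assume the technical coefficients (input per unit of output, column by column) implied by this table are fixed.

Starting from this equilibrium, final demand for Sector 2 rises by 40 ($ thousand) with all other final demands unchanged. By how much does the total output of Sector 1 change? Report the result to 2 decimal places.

Δx_1 = 20.96

Technical coefficients a_ij = z_ij / X_j:
  a_11 = 31/620 = 0.05, a_21 = 93/620 = 0.15
  a_12 = 96/320 = 0.30, a_22 = 112/320 = 0.35
I − A =
  [   0.95    -0.30]
  [  -0.15     0.65]
det(I−A) = (0.95)(0.65) − (-0.30)(-0.15) = 0.5725
adj(I−A) = [[0.65, 0.30], [0.15, 0.95]]
(I − A)⁻¹ = adj(I−A) / det(I−A) ≈
  [   1.1354     0.5240]
  [   0.2620     1.6594]
Δx = (I − A)⁻¹ Δd with Δd having +40 in the Sector 2 component and 0 elsewhere.
So Δx_1 = L_12 · (+40), where L_12 = adj(I−A)_12 / det(I−A) = 0.30 / 0.5725.
Δx_1 = 0.30 × (+40) / 0.5725 = 12.00 / 0.5725 ≈ 20.96.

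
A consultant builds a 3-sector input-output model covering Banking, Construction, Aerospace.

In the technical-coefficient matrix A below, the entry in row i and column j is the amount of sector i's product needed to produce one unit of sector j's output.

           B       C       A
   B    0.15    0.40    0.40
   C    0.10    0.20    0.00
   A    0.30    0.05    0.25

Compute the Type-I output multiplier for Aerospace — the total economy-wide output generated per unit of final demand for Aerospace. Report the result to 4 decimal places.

I − A =
  [   0.85    -0.40    -0.40]
  [  -0.10     0.80     0.00]
  [  -0.30    -0.05     0.75]
Cofactors of I−A, C_ij = (−1)^(i+j)·(minor ij) (rows/columns in the sector order above):
  C_11 = (0.80)(0.75) − (0.00)(-0.05) = 0.6000
  C_12 = −[(-0.10)(0.75) − (0.00)(-0.30)] = 0.0750
  C_13 = (-0.10)(-0.05) − (0.80)(-0.30) = 0.2450
  C_21 = −[(-0.40)(0.75) − (-0.40)(-0.05)] = 0.3200
  C_22 = (0.85)(0.75) − (-0.40)(-0.30) = 0.5175
  C_23 = −[(0.85)(-0.05) − (-0.40)(-0.30)] = 0.1625
  C_31 = (-0.40)(0.00) − (-0.40)(0.80) = 0.3200
  C_32 = −[(0.85)(0.00) − (-0.40)(-0.10)] = 0.0400
  C_33 = (0.85)(0.80) − (-0.40)(-0.10) = 0.6400
det(I−A) = Σ_j (I−A)_1j·C_1j = (0.85)(0.6000) + (-0.40)(0.0750) + (-0.40)(0.2450) = 0.3820
adj(I−A) = Cᵀ =
  [ 0.6000   0.3200   0.3200]
  [ 0.0750   0.5175   0.0400]
  [ 0.2450   0.1625   0.6400]
(I − A)⁻¹ = adj(I−A) / det(I−A) ≈
  [   1.57068     0.83770     0.83770]
  [   0.19634     1.35471     0.10471]
  [   0.64136     0.42539     1.67539]
The output multiplier for sector j is the column-j sum of the Leontief inverse (I − A)⁻¹ = adj(I−A) / det(I−A).
Column A of adj(I−A): (0.3200, 0.0400, 0.6400); det(I−A) = 0.3820.
m_A = (0.3200 + 0.0400 + 0.6400) / 0.3820 = 1.00 / 0.3820 ≈ 2.6178.

m_A = 2.6178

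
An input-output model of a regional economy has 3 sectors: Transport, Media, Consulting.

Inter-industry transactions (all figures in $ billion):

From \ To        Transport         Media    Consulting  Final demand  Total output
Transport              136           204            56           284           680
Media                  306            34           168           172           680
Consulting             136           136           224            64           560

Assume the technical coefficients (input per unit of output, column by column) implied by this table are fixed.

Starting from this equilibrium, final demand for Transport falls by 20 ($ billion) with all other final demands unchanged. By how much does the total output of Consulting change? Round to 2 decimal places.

Technical coefficients a_ij = z_ij / X_j:
  a_TT = 136/680 = 0.20, a_MT = 306/680 = 0.45, a_CT = 136/680 = 0.20
  a_TM = 204/680 = 0.30, a_MM = 34/680 = 0.05, a_CM = 136/680 = 0.20
  a_TC = 56/560 = 0.10, a_MC = 168/560 = 0.30, a_CC = 224/560 = 0.40
I − A =
  [   0.80    -0.30    -0.10]
  [  -0.45     0.95    -0.30]
  [  -0.20    -0.20     0.60]
Cofactors of I−A, C_ij = (−1)^(i+j)·(minor ij) (rows/columns in the sector order above):
  C_11 = (0.95)(0.60) − (-0.30)(-0.20) = 0.5100
  C_12 = −[(-0.45)(0.60) − (-0.30)(-0.20)] = 0.3300
  C_13 = (-0.45)(-0.20) − (0.95)(-0.20) = 0.2800
  C_21 = −[(-0.30)(0.60) − (-0.10)(-0.20)] = 0.2000
  C_22 = (0.80)(0.60) − (-0.10)(-0.20) = 0.4600
  C_23 = −[(0.80)(-0.20) − (-0.30)(-0.20)] = 0.2200
  C_31 = (-0.30)(-0.30) − (-0.10)(0.95) = 0.1850
  C_32 = −[(0.80)(-0.30) − (-0.10)(-0.45)] = 0.2850
  C_33 = (0.80)(0.95) − (-0.30)(-0.45) = 0.6250
det(I−A) = Σ_j (I−A)_1j·C_1j = (0.80)(0.5100) + (-0.30)(0.3300) + (-0.10)(0.2800) = 0.2810
adj(I−A) = Cᵀ =
  [ 0.5100   0.2000   0.1850]
  [ 0.3300   0.4600   0.2850]
  [ 0.2800   0.2200   0.6250]
(I − A)⁻¹ = adj(I−A) / det(I−A) ≈
  [   1.8149     0.7117     0.6584]
  [   1.1744     1.6370     1.0142]
  [   0.9964     0.7829     2.2242]
Δx = (I − A)⁻¹ Δd with Δd having -20 in the Transport component and 0 elsewhere.
So Δx_C = L_CT · (-20), where L_CT = adj(I−A)_CT / det(I−A) = 0.2800 / 0.2810.
Δx_C = 0.2800 × (-20) / 0.2810 = -5.60 / 0.2810 ≈ -19.93.

Δx_C = -19.93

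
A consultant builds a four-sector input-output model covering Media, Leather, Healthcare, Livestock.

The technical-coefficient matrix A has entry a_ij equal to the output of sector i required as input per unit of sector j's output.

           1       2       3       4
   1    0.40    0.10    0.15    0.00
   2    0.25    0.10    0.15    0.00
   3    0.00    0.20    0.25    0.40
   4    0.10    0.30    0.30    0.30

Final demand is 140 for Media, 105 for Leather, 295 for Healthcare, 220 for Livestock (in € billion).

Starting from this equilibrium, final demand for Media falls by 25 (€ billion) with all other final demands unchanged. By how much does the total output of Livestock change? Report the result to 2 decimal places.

Δx_4 = -20.03

I − A =
  [   0.60    -0.10    -0.15     0.00]
  [  -0.25     0.90    -0.15     0.00]
  [   0.00    -0.20     0.75    -0.40]
  [  -0.10    -0.30    -0.30     0.70]
Compute the cofactors C_ij = (−1)^(i+j)·(3×3 minor ij) of I−A; the adjugate is their transpose:
adj(I−A) = Cᵀ =
  [ 0.32550   0.07950   0.10500   0.06000]
  [ 0.10725   0.23700   0.08925   0.05100]
  [ 0.10100   0.16000   0.36050   0.20600]
  [ 0.13575   0.18150   0.20775   0.36075]
det(I−A) = Σ_j (I−A)_1j·C_1j = (0.60)(0.32550) + (-0.10)(0.10725) + (-0.15)(0.10100) + (0.00)(0.13575) = 0.169425
(I − A)⁻¹ = adj(I−A) / det(I−A) ≈
  [   1.9212     0.4692     0.6197     0.3541]
  [   0.6330     1.3988     0.5268     0.3010]
  [   0.5961     0.9444     2.1278     1.2159]
  [   0.8012     1.0713     1.2262     2.1293]
Δx = (I − A)⁻¹ Δd with Δd having -25 in the Media component and 0 elsewhere.
So Δx_4 = L_41 · (-25), where L_41 = adj(I−A)_41 / det(I−A) = 0.13575 / 0.169425.
Δx_4 = 0.13575 × (-25) / 0.169425 = -3.39375 / 0.169425 ≈ -20.03.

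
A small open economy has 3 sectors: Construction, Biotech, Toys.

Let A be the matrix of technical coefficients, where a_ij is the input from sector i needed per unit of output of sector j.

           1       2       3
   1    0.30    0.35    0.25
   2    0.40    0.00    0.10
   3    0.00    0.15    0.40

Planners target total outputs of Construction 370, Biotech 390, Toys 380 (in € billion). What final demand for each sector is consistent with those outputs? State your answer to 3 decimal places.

d_1 = 27.500, d_2 = 204.000, d_3 = 169.500

I − A =
  [   0.70    -0.35    -0.25]
  [  -0.40     1.00    -0.10]
  [   0.00    -0.15     0.60]
d = (I − A) x:
  d_1 = (+0.70)·370 + (-0.35)·390 + (-0.25)·380 = 27.500
  d_2 = (-0.40)·370 + (+1.00)·390 + (-0.10)·380 = 204.000
  d_3 = (+0.00)·370 + (-0.15)·390 + (+0.60)·380 = 169.500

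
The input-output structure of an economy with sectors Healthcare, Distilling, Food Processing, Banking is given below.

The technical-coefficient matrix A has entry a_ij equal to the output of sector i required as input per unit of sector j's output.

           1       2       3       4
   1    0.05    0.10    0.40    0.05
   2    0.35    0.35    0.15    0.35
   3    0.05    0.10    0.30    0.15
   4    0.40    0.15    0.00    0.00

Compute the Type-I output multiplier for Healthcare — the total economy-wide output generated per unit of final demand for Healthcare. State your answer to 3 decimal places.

m_1 = 3.884

I − A =
  [   0.95    -0.10    -0.40    -0.05]
  [  -0.35     0.65    -0.15    -0.35]
  [  -0.05    -0.10     0.70    -0.15]
  [  -0.40    -0.15     0.00     1.00]
Compute the cofactors C_ij = (−1)^(i+j)·(3×3 minor ij) of I−A; the adjugate is their transpose:
adj(I−A) = Cᵀ =
  [ 0.399875   0.124250   0.255125   0.101750]
  [ 0.359500   0.607000   0.335500   0.280750]
  [ 0.125750   0.125750   0.503000   0.125750]
  [ 0.213875   0.140750   0.152375   0.365750]
det(I−A) = Σ_j (I−A)_1j·C_1j = (0.95)(0.399875) + (-0.10)(0.359500) + (-0.40)(0.125750) + (-0.05)(0.213875) = 0.2829375
(I − A)⁻¹ = adj(I−A) / det(I−A) ≈
  [   1.4133     0.4391     0.9017     0.3596]
  [   1.2706     2.1454     1.1858     0.9923]
  [   0.4444     0.4444     1.7778     0.4444]
  [   0.7559     0.4975     0.5385     1.2927]
The output multiplier for sector j is the column-j sum of the Leontief inverse (I − A)⁻¹ = adj(I−A) / det(I−A).
Column 1 of adj(I−A): (0.399875, 0.359500, 0.125750, 0.213875); det(I−A) = 0.2829375.
m_1 = (0.399875 + 0.359500 + 0.125750 + 0.213875) / 0.2829375 = 1.099 / 0.2829375 ≈ 3.884.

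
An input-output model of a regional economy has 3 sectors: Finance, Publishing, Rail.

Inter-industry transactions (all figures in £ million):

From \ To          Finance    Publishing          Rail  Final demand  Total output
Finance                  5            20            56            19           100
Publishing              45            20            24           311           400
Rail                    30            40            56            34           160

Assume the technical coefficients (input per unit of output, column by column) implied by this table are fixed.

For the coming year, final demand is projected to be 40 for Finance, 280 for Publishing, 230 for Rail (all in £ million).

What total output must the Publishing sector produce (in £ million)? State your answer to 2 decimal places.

Technical coefficients a_ij = z_ij / X_j:
  a_FF = 5/100 = 0.05, a_PF = 45/100 = 0.45, a_RF = 30/100 = 0.30
  a_FP = 20/400 = 0.05, a_PP = 20/400 = 0.05, a_RP = 40/400 = 0.10
  a_FR = 56/160 = 0.35, a_PR = 24/160 = 0.15, a_RR = 56/160 = 0.35
I − A =
  [   0.95    -0.05    -0.35]
  [  -0.45     0.95    -0.15]
  [  -0.30    -0.10     0.65]
Cofactors of I−A, C_ij = (−1)^(i+j)·(minor ij) (rows/columns in the sector order above):
  C_11 = (0.95)(0.65) − (-0.15)(-0.10) = 0.6025
  C_12 = −[(-0.45)(0.65) − (-0.15)(-0.30)] = 0.3375
  C_13 = (-0.45)(-0.10) − (0.95)(-0.30) = 0.3300
  C_21 = −[(-0.05)(0.65) − (-0.35)(-0.10)] = 0.0675
  C_22 = (0.95)(0.65) − (-0.35)(-0.30) = 0.5125
  C_23 = −[(0.95)(-0.10) − (-0.05)(-0.30)] = 0.1100
  C_31 = (-0.05)(-0.15) − (-0.35)(0.95) = 0.3400
  C_32 = −[(0.95)(-0.15) − (-0.35)(-0.45)] = 0.3000
  C_33 = (0.95)(0.95) − (-0.05)(-0.45) = 0.8800
det(I−A) = Σ_j (I−A)_1j·C_1j = (0.95)(0.6025) + (-0.05)(0.3375) + (-0.35)(0.3300) = 0.4400
adj(I−A) = Cᵀ =
  [ 0.6025   0.0675   0.3400]
  [ 0.3375   0.5125   0.3000]
  [ 0.3300   0.1100   0.8800]
(I − A)⁻¹ = adj(I−A) / det(I−A) ≈
  [   1.3693     0.1534     0.7727]
  [   0.7670     1.1648     0.6818]
  [   0.7500     0.2500     2.0000]
x = (I − A)⁻¹ d = adj(I−A)·d / det(I−A), with det(I−A) = 0.4400:
  x_F = (0.6025·40 + 0.0675·280 + 0.3400·230) / 0.4400 = 121.20 / 0.4400 ≈ 275.45
  x_P = (0.3375·40 + 0.5125·280 + 0.3000·230) / 0.4400 = 226.00 / 0.4400 ≈ 513.64
  x_R = (0.3300·40 + 0.1100·280 + 0.8800·230) / 0.4400 = 246.40 / 0.4400 = 560.00

x_P = 513.64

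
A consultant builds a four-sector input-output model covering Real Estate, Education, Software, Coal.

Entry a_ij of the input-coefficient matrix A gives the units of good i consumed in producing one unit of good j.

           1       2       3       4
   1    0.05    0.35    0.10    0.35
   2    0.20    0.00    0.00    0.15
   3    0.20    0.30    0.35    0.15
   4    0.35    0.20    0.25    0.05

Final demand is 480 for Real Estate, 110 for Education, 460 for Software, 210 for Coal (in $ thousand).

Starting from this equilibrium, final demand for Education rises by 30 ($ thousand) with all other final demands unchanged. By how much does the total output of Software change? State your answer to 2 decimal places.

Δx_3 = 33.50

I − A =
  [   0.95    -0.35    -0.10    -0.35]
  [  -0.20     1.00     0.00    -0.15]
  [  -0.20    -0.30     0.65    -0.15]
  [  -0.35    -0.20    -0.25     0.95]
Compute the cofactors C_ij = (−1)^(i+j)·(3×3 minor ij) of I−A; the adjugate is their transpose:
adj(I−A) = Cᵀ =
  [ 0.549250   0.306250   0.192625   0.281125]
  [ 0.157625   0.429625   0.077375   0.138125]
  [ 0.315250   0.361375   0.652625   0.276250]
  [ 0.318500   0.298375   0.259000   0.546000]
det(I−A) = Σ_j (I−A)_1j·C_1j = (0.95)(0.549250) + (-0.35)(0.157625) + (-0.10)(0.315250) + (-0.35)(0.318500) = 0.32361875
(I − A)⁻¹ = adj(I−A) / det(I−A) ≈
  [   1.6972     0.9463     0.5952     0.8687]
  [   0.4871     1.3276     0.2391     0.4268]
  [   0.9741     1.1167     2.0166     0.8536]
  [   0.9842     0.9220     0.8003     1.6872]
Δx = (I − A)⁻¹ Δd with Δd having +30 in the Education component and 0 elsewhere.
So Δx_3 = L_32 · (+30), where L_32 = adj(I−A)_32 / det(I−A) = 0.361375 / 0.32361875.
Δx_3 = 0.361375 × (+30) / 0.32361875 = 10.84125 / 0.32361875 ≈ 33.50.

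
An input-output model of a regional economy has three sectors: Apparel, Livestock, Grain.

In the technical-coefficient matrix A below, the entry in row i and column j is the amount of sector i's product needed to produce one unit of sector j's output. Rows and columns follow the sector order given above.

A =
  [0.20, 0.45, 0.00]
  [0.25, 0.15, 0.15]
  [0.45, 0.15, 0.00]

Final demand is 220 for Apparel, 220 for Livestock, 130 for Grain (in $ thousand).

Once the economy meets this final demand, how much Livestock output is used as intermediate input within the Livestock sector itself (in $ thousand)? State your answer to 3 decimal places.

I − A =
  [   0.80    -0.45     0.00]
  [  -0.25     0.85    -0.15]
  [  -0.45    -0.15     1.00]
Cofactors of I−A, C_ij = (−1)^(i+j)·(minor ij) (rows/columns in the sector order above):
  C_11 = (0.85)(1.00) − (-0.15)(-0.15) = 0.8275
  C_12 = −[(-0.25)(1.00) − (-0.15)(-0.45)] = 0.3175
  C_13 = (-0.25)(-0.15) − (0.85)(-0.45) = 0.4200
  C_21 = −[(-0.45)(1.00) − (0.00)(-0.15)] = 0.4500
  C_22 = (0.80)(1.00) − (0.00)(-0.45) = 0.8000
  C_23 = −[(0.80)(-0.15) − (-0.45)(-0.45)] = 0.3225
  C_31 = (-0.45)(-0.15) − (0.00)(0.85) = 0.0675
  C_32 = −[(0.80)(-0.15) − (0.00)(-0.25)] = 0.1200
  C_33 = (0.80)(0.85) − (-0.45)(-0.25) = 0.5675
det(I−A) = Σ_j (I−A)_1j·C_1j = (0.80)(0.8275) + (-0.45)(0.3175) + (0.00)(0.4200) = 0.519125
adj(I−A) = Cᵀ =
  [ 0.8275   0.4500   0.0675]
  [ 0.3175   0.8000   0.1200]
  [ 0.4200   0.3225   0.5675]
(I − A)⁻¹ = adj(I−A) / det(I−A) ≈
  [   1.5940     0.8668     0.1300]
  [   0.6116     1.5411     0.2312]
  [   0.8091     0.6212     1.0932]
First solve x = (I − A)⁻¹ d = adj(I−A)·d / det(I−A); in particular x_L = (0.3175·220 + 0.8000·220 + 0.1200·130) / 0.519125 = 261.45 / 0.519125 ≈ 503.63593.
Intermediate flow from L to L: z_LL = a_LL · x_L = 0.15 × 261.45 / 0.519125 = 39.2175 / 0.519125 ≈ 75.545.

z_LL = 75.545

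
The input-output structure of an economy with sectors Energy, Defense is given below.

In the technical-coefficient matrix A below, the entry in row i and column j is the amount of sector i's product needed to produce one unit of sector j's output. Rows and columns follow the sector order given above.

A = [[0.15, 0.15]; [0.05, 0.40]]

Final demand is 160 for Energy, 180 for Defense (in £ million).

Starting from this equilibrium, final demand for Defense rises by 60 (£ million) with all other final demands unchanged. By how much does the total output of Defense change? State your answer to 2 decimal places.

I − A =
  [   0.85    -0.15]
  [  -0.05     0.60]
det(I−A) = (0.85)(0.60) − (-0.15)(-0.05) = 0.5025
adj(I−A) = [[0.60, 0.15], [0.05, 0.85]]
(I − A)⁻¹ = adj(I−A) / det(I−A) ≈
  [   1.1940     0.2985]
  [   0.0995     1.6915]
Δx = (I − A)⁻¹ Δd with Δd having +60 in the Defense component and 0 elsewhere.
So Δx_D = L_DD · (+60), where L_DD = adj(I−A)_DD / det(I−A) = 0.85 / 0.5025.
Δx_D = 0.85 × (+60) / 0.5025 = 51.00 / 0.5025 ≈ 101.49.

Δx_D = 101.49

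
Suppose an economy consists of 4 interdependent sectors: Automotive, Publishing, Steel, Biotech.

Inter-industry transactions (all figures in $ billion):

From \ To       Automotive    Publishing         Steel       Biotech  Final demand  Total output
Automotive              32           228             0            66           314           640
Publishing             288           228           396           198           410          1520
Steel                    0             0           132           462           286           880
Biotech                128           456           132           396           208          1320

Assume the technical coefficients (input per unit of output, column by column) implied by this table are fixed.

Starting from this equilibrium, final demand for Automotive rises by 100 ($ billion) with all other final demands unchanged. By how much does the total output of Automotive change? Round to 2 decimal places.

Technical coefficients a_ij = z_ij / X_j:
  a_11 = 32/640 = 0.05, a_21 = 288/640 = 0.45, a_31 = 0/640 = 0.00, a_41 = 128/640 = 0.20
  a_12 = 228/1520 = 0.15, a_22 = 228/1520 = 0.15, a_32 = 0/1520 = 0.00, a_42 = 456/1520 = 0.30
  a_13 = 0/880 = 0.00, a_23 = 396/880 = 0.45, a_33 = 132/880 = 0.15, a_43 = 132/880 = 0.15
  a_14 = 66/1320 = 0.05, a_24 = 198/1320 = 0.15, a_34 = 462/1320 = 0.35, a_44 = 396/1320 = 0.30
I − A =
  [   0.95    -0.15     0.00    -0.05]
  [  -0.45     0.85    -0.45    -0.15]
  [   0.00     0.00     0.85    -0.35]
  [  -0.20    -0.30    -0.15     0.70]
Compute the cofactors C_ij = (−1)^(i+j)·(3×3 minor ij) of I−A; the adjugate is their transpose:
adj(I−A) = Cᵀ =
  [ 0.375625   0.094125   0.063750   0.078875]
  [ 0.301125   0.506875   0.319500   0.289875]
  [ 0.106750   0.110250   0.455500   0.259000]
  [ 0.259250   0.267750   0.252750   0.629000]
det(I−A) = Σ_j (I−A)_1j·C_1j = (0.95)(0.375625) + (-0.15)(0.301125) + (0.00)(0.106750) + (-0.05)(0.259250) = 0.2987125
(I − A)⁻¹ = adj(I−A) / det(I−A) ≈
  [   1.2575     0.3151     0.2134     0.2640]
  [   1.0081     1.6969     1.0696     0.9704]
  [   0.3574     0.3691     1.5249     0.8671]
  [   0.8679     0.8963     0.8461     2.1057]
Δx = (I − A)⁻¹ Δd with Δd having +100 in the Automotive component and 0 elsewhere.
So Δx_1 = L_11 · (+100), where L_11 = adj(I−A)_11 / det(I−A) = 0.375625 / 0.2987125.
Δx_1 = 0.375625 × (+100) / 0.2987125 = 37.5625 / 0.2987125 ≈ 125.75.

Δx_1 = 125.75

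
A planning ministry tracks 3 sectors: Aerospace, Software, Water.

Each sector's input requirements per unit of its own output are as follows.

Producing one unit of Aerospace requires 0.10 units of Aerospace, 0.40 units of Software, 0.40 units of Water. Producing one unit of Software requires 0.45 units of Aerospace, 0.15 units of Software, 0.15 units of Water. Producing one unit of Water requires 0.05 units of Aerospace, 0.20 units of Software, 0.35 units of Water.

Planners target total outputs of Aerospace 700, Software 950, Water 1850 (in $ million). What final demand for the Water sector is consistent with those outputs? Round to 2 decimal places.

I − A =
  [   0.90    -0.45    -0.05]
  [  -0.40     0.85    -0.20]
  [  -0.40    -0.15     0.65]
d = (I − A) x:
  d_1 = (+0.90)·700 + (-0.45)·950 + (-0.05)·1850 = 110.00
  d_2 = (-0.40)·700 + (+0.85)·950 + (-0.20)·1850 = 157.50
  d_3 = (-0.40)·700 + (-0.15)·950 + (+0.65)·1850 = 780.00

d_3 = 780.00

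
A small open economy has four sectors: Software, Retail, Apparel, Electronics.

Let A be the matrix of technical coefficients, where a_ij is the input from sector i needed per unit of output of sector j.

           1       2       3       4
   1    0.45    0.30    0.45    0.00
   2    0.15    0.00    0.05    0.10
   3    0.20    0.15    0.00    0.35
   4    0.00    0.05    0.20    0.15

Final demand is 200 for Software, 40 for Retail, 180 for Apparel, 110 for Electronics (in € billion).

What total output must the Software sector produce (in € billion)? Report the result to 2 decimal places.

I − A =
  [   0.55    -0.30    -0.45     0.00]
  [  -0.15     1.00    -0.05    -0.10]
  [  -0.20    -0.15     1.00    -0.35]
  [   0.00    -0.05    -0.20     0.85]
Compute the cofactors C_ij = (−1)^(i+j)·(3×3 minor ij) of I−A; the adjugate is their transpose:
adj(I−A) = Cᵀ =
  [ 0.76475   0.29925   0.39900   0.19950]
  [ 0.12950   0.35250   0.09175   0.07925]
  [ 0.19075   0.13075   0.42650   0.19100]
  [ 0.05250   0.05150   0.10575   0.39775]
det(I−A) = Σ_j (I−A)_1j·C_1j = (0.55)(0.76475) + (-0.30)(0.12950) + (-0.45)(0.19075) + (0.00)(0.05250) = 0.295925
(I − A)⁻¹ = adj(I−A) / det(I−A) ≈
  [   2.5843     1.0112     1.3483     0.6742]
  [   0.4376     1.1912     0.3100     0.2678]
  [   0.6446     0.4418     1.4412     0.6454]
  [   0.1774     0.1740     0.3574     1.3441]
x = (I − A)⁻¹ d = adj(I−A)·d / det(I−A), with det(I−A) = 0.295925:
  x_1 = (0.76475·200 + 0.29925·40 + 0.39900·180 + 0.19950·110) / 0.295925 = 258.685 / 0.295925 ≈ 874.16
  x_2 = (0.12950·200 + 0.35250·40 + 0.09175·180 + 0.07925·110) / 0.295925 = 65.2325 / 0.295925 ≈ 220.44
  x_3 = (0.19075·200 + 0.13075·40 + 0.42650·180 + 0.19100·110) / 0.295925 = 141.16 / 0.295925 ≈ 477.01
  x_4 = (0.05250·200 + 0.05150·40 + 0.10575·180 + 0.39775·110) / 0.295925 = 75.3475 / 0.295925 ≈ 254.62

x_1 = 874.16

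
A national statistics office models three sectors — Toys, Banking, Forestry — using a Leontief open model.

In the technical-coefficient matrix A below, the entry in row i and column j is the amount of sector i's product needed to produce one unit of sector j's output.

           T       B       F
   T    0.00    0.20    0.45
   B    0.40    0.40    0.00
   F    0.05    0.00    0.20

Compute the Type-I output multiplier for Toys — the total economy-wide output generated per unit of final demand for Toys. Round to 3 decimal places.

m_T = 2.062

I − A =
  [   1.00    -0.20    -0.45]
  [  -0.40     0.60     0.00]
  [  -0.05     0.00     0.80]
Cofactors of I−A, C_ij = (−1)^(i+j)·(minor ij) (rows/columns in the sector order above):
  C_11 = (0.60)(0.80) − (0.00)(0.00) = 0.4800
  C_12 = −[(-0.40)(0.80) − (0.00)(-0.05)] = 0.3200
  C_13 = (-0.40)(0.00) − (0.60)(-0.05) = 0.0300
  C_21 = −[(-0.20)(0.80) − (-0.45)(0.00)] = 0.1600
  C_22 = (1.00)(0.80) − (-0.45)(-0.05) = 0.7775
  C_23 = −[(1.00)(0.00) − (-0.20)(-0.05)] = 0.0100
  C_31 = (-0.20)(0.00) − (-0.45)(0.60) = 0.2700
  C_32 = −[(1.00)(0.00) − (-0.45)(-0.40)] = 0.1800
  C_33 = (1.00)(0.60) − (-0.20)(-0.40) = 0.5200
det(I−A) = Σ_j (I−A)_1j·C_1j = (1.00)(0.4800) + (-0.20)(0.3200) + (-0.45)(0.0300) = 0.4025
adj(I−A) = Cᵀ =
  [ 0.4800   0.1600   0.2700]
  [ 0.3200   0.7775   0.1800]
  [ 0.0300   0.0100   0.5200]
(I − A)⁻¹ = adj(I−A) / det(I−A) ≈
  [   1.1925     0.3975     0.6708]
  [   0.7950     1.9317     0.4472]
  [   0.0745     0.0248     1.2919]
The output multiplier for sector j is the column-j sum of the Leontief inverse (I − A)⁻¹ = adj(I−A) / det(I−A).
Column T of adj(I−A): (0.4800, 0.3200, 0.0300); det(I−A) = 0.4025.
m_T = (0.4800 + 0.3200 + 0.0300) / 0.4025 = 0.83 / 0.4025 ≈ 2.062.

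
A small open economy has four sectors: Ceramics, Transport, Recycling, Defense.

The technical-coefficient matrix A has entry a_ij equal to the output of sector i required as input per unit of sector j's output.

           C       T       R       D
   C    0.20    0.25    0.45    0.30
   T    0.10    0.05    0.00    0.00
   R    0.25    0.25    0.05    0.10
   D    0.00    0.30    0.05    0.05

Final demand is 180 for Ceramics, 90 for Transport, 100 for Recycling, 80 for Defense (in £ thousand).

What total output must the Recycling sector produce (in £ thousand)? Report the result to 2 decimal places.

I − A =
  [   0.80    -0.25    -0.45    -0.30]
  [  -0.10     0.95     0.00     0.00]
  [  -0.25    -0.25     0.95    -0.10]
  [   0.00    -0.30    -0.05     0.95]
Compute the cofactors C_ij = (−1)^(i+j)·(3×3 minor ij) of I−A; the adjugate is their transpose:
adj(I−A) = Cᵀ =
  [ 0.852625   0.434000   0.420375   0.313500]
  [ 0.089750   0.607375   0.044250   0.033000]
  [ 0.252375   0.295875   0.689250   0.152250]
  [ 0.041625   0.207375   0.050250   0.580125]
det(I−A) = Σ_j (I−A)_1j·C_1j = (0.80)(0.852625) + (-0.25)(0.089750) + (-0.45)(0.252375) + (-0.30)(0.041625) = 0.53360625
(I − A)⁻¹ = adj(I−A) / det(I−A) ≈
  [   1.5979     0.8133     0.7878     0.5875]
  [   0.1682     1.1382     0.0829     0.0618]
  [   0.4730     0.5545     1.2917     0.2853]
  [   0.0780     0.3886     0.0942     1.0872]
x = (I − A)⁻¹ d = adj(I−A)·d / det(I−A), with det(I−A) = 0.53360625:
  x_C = (0.852625·180 + 0.434000·90 + 0.420375·100 + 0.313500·80) / 0.53360625 = 259.65 / 0.53360625 ≈ 486.59
  x_T = (0.089750·180 + 0.607375·90 + 0.044250·100 + 0.033000·80) / 0.53360625 = 77.88375 / 0.53360625 ≈ 145.96
  x_R = (0.252375·180 + 0.295875·90 + 0.689250·100 + 0.152250·80) / 0.53360625 = 153.16125 / 0.53360625 ≈ 287.03
  x_D = (0.041625·180 + 0.207375·90 + 0.050250·100 + 0.580125·80) / 0.53360625 = 77.59125 / 0.53360625 ≈ 145.41

x_R = 287.03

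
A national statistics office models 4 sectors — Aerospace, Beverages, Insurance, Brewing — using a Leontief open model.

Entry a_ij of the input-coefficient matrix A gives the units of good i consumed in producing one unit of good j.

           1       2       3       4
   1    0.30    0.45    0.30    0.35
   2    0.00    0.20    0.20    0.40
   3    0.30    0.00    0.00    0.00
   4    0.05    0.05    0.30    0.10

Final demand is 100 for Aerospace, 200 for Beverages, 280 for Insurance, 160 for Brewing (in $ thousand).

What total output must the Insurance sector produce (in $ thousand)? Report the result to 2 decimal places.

x_3 = 590.63

I − A =
  [   0.70    -0.45    -0.30    -0.35]
  [   0.00     0.80    -0.20    -0.40]
  [  -0.30     0.00     1.00     0.00]
  [  -0.05    -0.05    -0.30     0.90]
Compute the cofactors C_ij = (−1)^(i+j)·(3×3 minor ij) of I−A; the adjugate is their transpose:
adj(I−A) = Cᵀ =
  [ 0.70000   0.42250   0.43250   0.46000]
  [ 0.11000   0.50000   0.21250   0.26500]
  [ 0.21000   0.12675   0.46700   0.13800]
  [ 0.11500   0.09350   0.19150   0.46100]
det(I−A) = Σ_j (I−A)_1j·C_1j = (0.70)(0.70000) + (-0.45)(0.11000) + (-0.30)(0.21000) + (-0.35)(0.11500) = 0.33725
(I − A)⁻¹ = adj(I−A) / det(I−A) ≈
  [   2.0756     1.2528     1.2824     1.3640]
  [   0.3262     1.4826     0.6301     0.7858]
  [   0.6227     0.3758     1.3847     0.4092]
  [   0.3410     0.2772     0.5678     1.3669]
x = (I − A)⁻¹ d = adj(I−A)·d / det(I−A), with det(I−A) = 0.33725:
  x_1 = (0.70000·100 + 0.42250·200 + 0.43250·280 + 0.46000·160) / 0.33725 = 349.20 / 0.33725 ≈ 1035.43
  x_2 = (0.11000·100 + 0.50000·200 + 0.21250·280 + 0.26500·160) / 0.33725 = 212.90 / 0.33725 ≈ 631.28
  x_3 = (0.21000·100 + 0.12675·200 + 0.46700·280 + 0.13800·160) / 0.33725 = 199.19 / 0.33725 ≈ 590.63
  x_4 = (0.11500·100 + 0.09350·200 + 0.19150·280 + 0.46100·160) / 0.33725 = 157.58 / 0.33725 ≈ 467.25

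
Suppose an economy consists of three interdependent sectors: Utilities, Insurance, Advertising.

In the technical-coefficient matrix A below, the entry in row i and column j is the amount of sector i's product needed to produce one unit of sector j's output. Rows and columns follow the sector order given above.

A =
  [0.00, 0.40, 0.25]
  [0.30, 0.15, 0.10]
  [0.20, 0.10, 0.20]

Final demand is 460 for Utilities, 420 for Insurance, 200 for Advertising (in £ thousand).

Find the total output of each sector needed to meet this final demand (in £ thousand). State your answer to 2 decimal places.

x_U = 975.97, x_I = 910.08, x_A = 607.75

I − A =
  [   1.00    -0.40    -0.25]
  [  -0.30     0.85    -0.10]
  [  -0.20    -0.10     0.80]
Cofactors of I−A, C_ij = (−1)^(i+j)·(minor ij) (rows/columns in the sector order above):
  C_11 = (0.85)(0.80) − (-0.10)(-0.10) = 0.6700
  C_12 = −[(-0.30)(0.80) − (-0.10)(-0.20)] = 0.2600
  C_13 = (-0.30)(-0.10) − (0.85)(-0.20) = 0.2000
  C_21 = −[(-0.40)(0.80) − (-0.25)(-0.10)] = 0.3450
  C_22 = (1.00)(0.80) − (-0.25)(-0.20) = 0.7500
  C_23 = −[(1.00)(-0.10) − (-0.40)(-0.20)] = 0.1800
  C_31 = (-0.40)(-0.10) − (-0.25)(0.85) = 0.2525
  C_32 = −[(1.00)(-0.10) − (-0.25)(-0.30)] = 0.1750
  C_33 = (1.00)(0.85) − (-0.40)(-0.30) = 0.7300
det(I−A) = Σ_j (I−A)_1j·C_1j = (1.00)(0.6700) + (-0.40)(0.2600) + (-0.25)(0.2000) = 0.5160
adj(I−A) = Cᵀ =
  [ 0.6700   0.3450   0.2525]
  [ 0.2600   0.7500   0.1750]
  [ 0.2000   0.1800   0.7300]
(I − A)⁻¹ = adj(I−A) / det(I−A) ≈
  [   1.2984     0.6686     0.4893]
  [   0.5039     1.4535     0.3391]
  [   0.3876     0.3488     1.4147]
x = (I − A)⁻¹ d = adj(I−A)·d / det(I−A), with det(I−A) = 0.5160:
  x_U = (0.6700·460 + 0.3450·420 + 0.2525·200) / 0.5160 = 503.60 / 0.5160 ≈ 975.97
  x_I = (0.2600·460 + 0.7500·420 + 0.1750·200) / 0.5160 = 469.60 / 0.5160 ≈ 910.08
  x_A = (0.2000·460 + 0.1800·420 + 0.7300·200) / 0.5160 = 313.60 / 0.5160 ≈ 607.75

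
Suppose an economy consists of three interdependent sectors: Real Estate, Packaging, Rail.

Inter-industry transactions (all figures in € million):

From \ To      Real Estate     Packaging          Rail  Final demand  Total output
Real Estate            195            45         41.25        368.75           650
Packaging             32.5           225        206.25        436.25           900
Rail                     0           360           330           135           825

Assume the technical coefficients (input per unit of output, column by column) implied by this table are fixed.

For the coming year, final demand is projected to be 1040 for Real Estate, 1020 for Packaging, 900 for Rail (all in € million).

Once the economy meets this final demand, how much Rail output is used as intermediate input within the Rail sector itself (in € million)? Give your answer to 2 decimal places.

z_33 = 1281.07

Technical coefficients a_ij = z_ij / X_j:
  a_11 = 195/650 = 0.30, a_21 = 32.5/650 = 0.05, a_31 = 0/650 = 0.00
  a_12 = 45/900 = 0.05, a_22 = 225/900 = 0.25, a_32 = 360/900 = 0.40
  a_13 = 41.25/825 = 0.05, a_23 = 206.25/825 = 0.25, a_33 = 330/825 = 0.40
I − A =
  [   0.70    -0.05    -0.05]
  [  -0.05     0.75    -0.25]
  [   0.00    -0.40     0.60]
Cofactors of I−A, C_ij = (−1)^(i+j)·(minor ij) (rows/columns in the sector order above):
  C_11 = (0.75)(0.60) − (-0.25)(-0.40) = 0.3500
  C_12 = −[(-0.05)(0.60) − (-0.25)(0.00)] = 0.0300
  C_13 = (-0.05)(-0.40) − (0.75)(0.00) = 0.0200
  C_21 = −[(-0.05)(0.60) − (-0.05)(-0.40)] = 0.0500
  C_22 = (0.70)(0.60) − (-0.05)(0.00) = 0.4200
  C_23 = −[(0.70)(-0.40) − (-0.05)(0.00)] = 0.2800
  C_31 = (-0.05)(-0.25) − (-0.05)(0.75) = 0.0500
  C_32 = −[(0.70)(-0.25) − (-0.05)(-0.05)] = 0.1775
  C_33 = (0.70)(0.75) − (-0.05)(-0.05) = 0.5225
det(I−A) = Σ_j (I−A)_1j·C_1j = (0.70)(0.3500) + (-0.05)(0.0300) + (-0.05)(0.0200) = 0.2425
adj(I−A) = Cᵀ =
  [ 0.3500   0.0500   0.0500]
  [ 0.0300   0.4200   0.1775]
  [ 0.0200   0.2800   0.5225]
(I − A)⁻¹ = adj(I−A) / det(I−A) ≈
  [   1.4433     0.2062     0.2062]
  [   0.1237     1.7320     0.7320]
  [   0.0825     1.1546     2.1546]
First solve x = (I − A)⁻¹ d = adj(I−A)·d / det(I−A); in particular x_3 = (0.0200·1040 + 0.2800·1020 + 0.5225·900) / 0.2425 = 776.65 / 0.2425 ≈ 3202.6804.
Intermediate flow from 3 to 3: z_33 = a_33 · x_3 = 0.40 × 776.65 / 0.2425 = 310.66 / 0.2425 ≈ 1281.07.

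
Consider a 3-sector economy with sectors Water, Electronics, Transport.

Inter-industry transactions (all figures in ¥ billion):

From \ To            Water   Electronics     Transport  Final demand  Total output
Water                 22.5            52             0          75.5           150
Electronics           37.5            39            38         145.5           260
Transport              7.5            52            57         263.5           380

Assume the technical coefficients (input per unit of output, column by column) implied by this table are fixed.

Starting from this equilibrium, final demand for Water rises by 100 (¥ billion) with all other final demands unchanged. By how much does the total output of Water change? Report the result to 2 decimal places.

Technical coefficients a_ij = z_ij / X_j:
  a_11 = 22.5/150 = 0.15, a_21 = 37.5/150 = 0.25, a_31 = 7.5/150 = 0.05
  a_12 = 52/260 = 0.20, a_22 = 39/260 = 0.15, a_32 = 52/260 = 0.20
  a_13 = 0/380 = 0.00, a_23 = 38/380 = 0.10, a_33 = 57/380 = 0.15
I − A =
  [   0.85    -0.20     0.00]
  [  -0.25     0.85    -0.10]
  [  -0.05    -0.20     0.85]
Cofactors of I−A, C_ij = (−1)^(i+j)·(minor ij) (rows/columns in the sector order above):
  C_11 = (0.85)(0.85) − (-0.10)(-0.20) = 0.7025
  C_12 = −[(-0.25)(0.85) − (-0.10)(-0.05)] = 0.2175
  C_13 = (-0.25)(-0.20) − (0.85)(-0.05) = 0.0925
  C_21 = −[(-0.20)(0.85) − (0.00)(-0.20)] = 0.1700
  C_22 = (0.85)(0.85) − (0.00)(-0.05) = 0.7225
  C_23 = −[(0.85)(-0.20) − (-0.20)(-0.05)] = 0.1800
  C_31 = (-0.20)(-0.10) − (0.00)(0.85) = 0.0200
  C_32 = −[(0.85)(-0.10) − (0.00)(-0.25)] = 0.0850
  C_33 = (0.85)(0.85) − (-0.20)(-0.25) = 0.6725
det(I−A) = Σ_j (I−A)_1j·C_1j = (0.85)(0.7025) + (-0.20)(0.2175) + (0.00)(0.0925) = 0.553625
adj(I−A) = Cᵀ =
  [ 0.7025   0.1700   0.0200]
  [ 0.2175   0.7225   0.0850]
  [ 0.0925   0.1800   0.6725]
(I − A)⁻¹ = adj(I−A) / det(I−A) ≈
  [   1.2689     0.3071     0.0361]
  [   0.3929     1.3050     0.1535]
  [   0.1671     0.3251     1.2147]
Δx = (I − A)⁻¹ Δd with Δd having +100 in the Water component and 0 elsewhere.
So Δx_1 = L_11 · (+100), where L_11 = adj(I−A)_11 / det(I−A) = 0.7025 / 0.553625.
Δx_1 = 0.7025 × (+100) / 0.553625 = 70.25 / 0.553625 ≈ 126.89.

Δx_1 = 126.89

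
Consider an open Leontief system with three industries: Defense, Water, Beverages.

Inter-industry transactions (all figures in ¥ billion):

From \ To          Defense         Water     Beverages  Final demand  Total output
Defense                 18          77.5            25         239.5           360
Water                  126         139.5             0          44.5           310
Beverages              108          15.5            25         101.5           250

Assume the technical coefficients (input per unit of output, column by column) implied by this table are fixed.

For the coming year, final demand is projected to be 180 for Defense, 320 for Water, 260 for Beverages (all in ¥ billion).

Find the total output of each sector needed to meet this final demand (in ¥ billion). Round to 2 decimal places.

x_1 = 474.21, x_2 = 883.59, x_3 = 496.05

Technical coefficients a_ij = z_ij / X_j:
  a_11 = 18/360 = 0.05, a_21 = 126/360 = 0.35, a_31 = 108/360 = 0.30
  a_12 = 77.5/310 = 0.25, a_22 = 139.5/310 = 0.45, a_32 = 15.5/310 = 0.05
  a_13 = 25/250 = 0.10, a_23 = 0/250 = 0.00, a_33 = 25/250 = 0.10
I − A =
  [   0.95    -0.25    -0.10]
  [  -0.35     0.55     0.00]
  [  -0.30    -0.05     0.90]
Cofactors of I−A, C_ij = (−1)^(i+j)·(minor ij) (rows/columns in the sector order above):
  C_11 = (0.55)(0.90) − (0.00)(-0.05) = 0.4950
  C_12 = −[(-0.35)(0.90) − (0.00)(-0.30)] = 0.3150
  C_13 = (-0.35)(-0.05) − (0.55)(-0.30) = 0.1825
  C_21 = −[(-0.25)(0.90) − (-0.10)(-0.05)] = 0.2300
  C_22 = (0.95)(0.90) − (-0.10)(-0.30) = 0.8250
  C_23 = −[(0.95)(-0.05) − (-0.25)(-0.30)] = 0.1225
  C_31 = (-0.25)(0.00) − (-0.10)(0.55) = 0.0550
  C_32 = −[(0.95)(0.00) − (-0.10)(-0.35)] = 0.0350
  C_33 = (0.95)(0.55) − (-0.25)(-0.35) = 0.4350
det(I−A) = Σ_j (I−A)_1j·C_1j = (0.95)(0.4950) + (-0.25)(0.3150) + (-0.10)(0.1825) = 0.37325
adj(I−A) = Cᵀ =
  [ 0.4950   0.2300   0.0550]
  [ 0.3150   0.8250   0.0350]
  [ 0.1825   0.1225   0.4350]
(I − A)⁻¹ = adj(I−A) / det(I−A) ≈
  [   1.3262     0.6162     0.1474]
  [   0.8439     2.2103     0.0938]
  [   0.4889     0.3282     1.1654]
x = (I − A)⁻¹ d = adj(I−A)·d / det(I−A), with det(I−A) = 0.37325:
  x_1 = (0.4950·180 + 0.2300·320 + 0.0550·260) / 0.37325 = 177.00 / 0.37325 ≈ 474.21
  x_2 = (0.3150·180 + 0.8250·320 + 0.0350·260) / 0.37325 = 329.80 / 0.37325 ≈ 883.59
  x_3 = (0.1825·180 + 0.1225·320 + 0.4350·260) / 0.37325 = 185.15 / 0.37325 ≈ 496.05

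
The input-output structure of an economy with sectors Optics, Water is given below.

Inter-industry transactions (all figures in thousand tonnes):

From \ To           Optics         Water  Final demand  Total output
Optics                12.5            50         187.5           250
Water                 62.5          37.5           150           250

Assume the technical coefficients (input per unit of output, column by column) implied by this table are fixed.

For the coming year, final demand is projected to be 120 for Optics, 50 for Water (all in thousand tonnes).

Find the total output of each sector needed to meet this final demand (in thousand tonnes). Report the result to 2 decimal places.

x_1 = 147.85, x_2 = 102.31

Technical coefficients a_ij = z_ij / X_j:
  a_11 = 12.5/250 = 0.05, a_21 = 62.5/250 = 0.25
  a_12 = 50/250 = 0.20, a_22 = 37.5/250 = 0.15
I − A =
  [   0.95    -0.20]
  [  -0.25     0.85]
det(I−A) = (0.95)(0.85) − (-0.20)(-0.25) = 0.7575
adj(I−A) = [[0.85, 0.20], [0.25, 0.95]]
(I − A)⁻¹ = adj(I−A) / det(I−A) ≈
  [   1.1221     0.2640]
  [   0.3300     1.2541]
x = (I − A)⁻¹ d = adj(I−A)·d / det(I−A), with det(I−A) = 0.7575:
  x_1 = (0.85·120 + 0.20·50) / 0.7575 = 112.00 / 0.7575 ≈ 147.85
  x_2 = (0.25·120 + 0.95·50) / 0.7575 = 77.50 / 0.7575 ≈ 102.31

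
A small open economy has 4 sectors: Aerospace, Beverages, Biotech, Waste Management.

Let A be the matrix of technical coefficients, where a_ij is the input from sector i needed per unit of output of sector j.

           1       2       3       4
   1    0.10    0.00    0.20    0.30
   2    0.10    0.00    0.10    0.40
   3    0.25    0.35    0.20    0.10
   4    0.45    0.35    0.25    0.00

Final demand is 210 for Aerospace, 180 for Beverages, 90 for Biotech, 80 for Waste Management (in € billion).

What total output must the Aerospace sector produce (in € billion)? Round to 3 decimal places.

I − A =
  [   0.90     0.00    -0.20    -0.30]
  [  -0.10     1.00    -0.10    -0.40]
  [  -0.25    -0.35     0.80    -0.10]
  [  -0.45    -0.35    -0.25     1.00]
Compute the cofactors C_ij = (−1)^(i+j)·(3×3 minor ij) of I−A; the adjugate is their transpose:
adj(I−A) = Cᵀ =
  [ 0.58950   0.18725   0.25750   0.27750]
  [ 0.27600   0.51175   0.23000   0.31050]
  [ 0.36150   0.32550   0.62850   0.30150]
  [ 0.45225   0.34475   0.35350   0.63150]
det(I−A) = Σ_j (I−A)_1j·C_1j = (0.90)(0.58950) + (0.00)(0.27600) + (-0.20)(0.36150) + (-0.30)(0.45225) = 0.322575
(I − A)⁻¹ = adj(I−A) / det(I−A) ≈
  [   1.8275     0.5805     0.7983     0.8603]
  [   0.8556     1.5865     0.7130     0.9626]
  [   1.1207     1.0091     1.9484     0.9347]
  [   1.4020     1.0687     1.0959     1.9577]
x = (I − A)⁻¹ d = adj(I−A)·d / det(I−A), with det(I−A) = 0.322575:
  x_1 = (0.58950·210 + 0.18725·180 + 0.25750·90 + 0.27750·80) / 0.322575 = 202.875 / 0.322575 ≈ 628.924
  x_2 = (0.27600·210 + 0.51175·180 + 0.23000·90 + 0.31050·80) / 0.322575 = 195.615 / 0.322575 ≈ 606.417
  x_3 = (0.36150·210 + 0.32550·180 + 0.62850·90 + 0.30150·80) / 0.322575 = 215.19 / 0.322575 ≈ 667.101
  x_4 = (0.45225·210 + 0.34475·180 + 0.35350·90 + 0.63150·80) / 0.322575 = 239.3625 / 0.322575 ≈ 742.037

x_1 = 628.924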